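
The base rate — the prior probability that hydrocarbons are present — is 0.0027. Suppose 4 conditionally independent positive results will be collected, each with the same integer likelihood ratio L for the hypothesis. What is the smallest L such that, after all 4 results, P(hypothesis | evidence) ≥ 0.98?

Prior odds = 0.0027/0.9973 = 27/9973.
Target odds = 0.98/0.02 = 49.
Need L⁴ ≥ 49 ÷ (27/9973) = 488677/27.
11⁴ = 14641 < 488677/27 ≤ 20736 = 12⁴, so L = 12.

12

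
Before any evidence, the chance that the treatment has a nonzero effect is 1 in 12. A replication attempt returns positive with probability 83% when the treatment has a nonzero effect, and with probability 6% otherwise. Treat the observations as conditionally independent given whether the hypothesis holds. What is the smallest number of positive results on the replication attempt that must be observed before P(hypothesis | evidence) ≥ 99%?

Prior odds = (1/12)/(11/12) = 1/11.
Likelihood ratio of a positive result = 0.83/0.06 = 83/6.
Target odds: 0.99 ÷ 0.01 = 99.
Need (1/11) × (83/6)ⁿ ≥ 99, i.e. (83/6)ⁿ ≥ 1089.
(83/6)² = 6889/36 falls short of 1089 but (83/6)³ = 571787/216 reaches it, so n = 3.

3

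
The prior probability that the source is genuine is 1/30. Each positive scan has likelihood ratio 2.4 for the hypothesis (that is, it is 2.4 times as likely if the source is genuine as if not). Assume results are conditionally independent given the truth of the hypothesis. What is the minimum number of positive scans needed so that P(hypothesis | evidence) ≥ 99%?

10

Prior odds = (1/30)/(29/30) = 1/29.
Likelihood ratio per positive scan = 2.4.
Target posterior odds = 0.99/0.01 = 99.
Require 2.4ⁿ ≥ 99 ÷ (1/29) = 2871.
2.4⁹ ≈2641.81 falls short of 2871 but 2.4¹⁰ ≈6340.34 reaches it, so n = 10.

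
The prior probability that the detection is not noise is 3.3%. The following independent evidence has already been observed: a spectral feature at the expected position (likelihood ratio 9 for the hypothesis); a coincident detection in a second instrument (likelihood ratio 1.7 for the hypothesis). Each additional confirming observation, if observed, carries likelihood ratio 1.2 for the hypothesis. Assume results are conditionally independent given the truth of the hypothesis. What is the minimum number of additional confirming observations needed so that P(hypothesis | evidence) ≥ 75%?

10

Prior odds = 0.033/0.967 = 33/967.
Combined Bayes factor of the evidence already in hand = 9 × 1.7 = 15.3.
Odds after that evidence = (33/967) × 15.3 = 5049/9670.
Target odds = 0.75/0.25 = 3.
Need 1.2ⁿ ≥ 3 ÷ (5049/9670) = 9670/1683.
1.2⁹ = 10077696/1953125 falls short of 9670/1683 but 1.2¹⁰ = 60466176/9765625 reaches it, so n = 10.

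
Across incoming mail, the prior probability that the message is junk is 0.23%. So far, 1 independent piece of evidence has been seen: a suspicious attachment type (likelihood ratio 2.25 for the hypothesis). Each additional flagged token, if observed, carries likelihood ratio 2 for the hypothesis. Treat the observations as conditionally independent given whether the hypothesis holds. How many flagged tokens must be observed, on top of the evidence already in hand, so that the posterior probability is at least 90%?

Prior odds = 0.0023/0.9977 = 23/9977.
Bayes factor of the evidence already in hand = 2.25.
Odds after that evidence = (23/9977) × 2.25 = 207/39908.
Target odds = 0.9/0.1 = 9.
Need 2ⁿ ≥ 9 ÷ (207/39908) = 39908/23.
2¹⁰ = 1024 falls short of 39908/23 but 2¹¹ = 2048 reaches it, so n = 11.

11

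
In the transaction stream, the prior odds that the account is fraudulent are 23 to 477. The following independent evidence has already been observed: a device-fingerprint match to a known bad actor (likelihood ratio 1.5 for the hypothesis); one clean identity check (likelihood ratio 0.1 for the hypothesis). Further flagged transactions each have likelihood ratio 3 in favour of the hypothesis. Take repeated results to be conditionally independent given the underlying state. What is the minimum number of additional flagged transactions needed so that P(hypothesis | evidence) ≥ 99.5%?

Prior odds = 23/477.
Combined Bayes factor of the evidence already in hand = 1.5 × 0.1 = 0.15.
Odds after that evidence = (23/477) × 0.15 = 23/3180.
Target odds = 0.995/0.005 = 199.
Need 3ⁿ ≥ 199 ÷ (23/3180) = 632820/23.
3⁹ = 19683 falls short of 632820/23 but 3¹⁰ = 59049 reaches it, so n = 10.

10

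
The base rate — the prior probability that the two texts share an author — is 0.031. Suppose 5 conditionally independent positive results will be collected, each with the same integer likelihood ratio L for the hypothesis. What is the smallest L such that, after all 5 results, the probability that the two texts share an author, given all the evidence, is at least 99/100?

Prior odds = 0.031/0.969 = 31/969.
Target odds = 0.99/0.01 = 99.
Need L⁵ ≥ 99 ÷ (31/969) = 95931/31.
4⁵ = 1024 < 95931/31 ≤ 3125 = 5⁵, so L = 5.

5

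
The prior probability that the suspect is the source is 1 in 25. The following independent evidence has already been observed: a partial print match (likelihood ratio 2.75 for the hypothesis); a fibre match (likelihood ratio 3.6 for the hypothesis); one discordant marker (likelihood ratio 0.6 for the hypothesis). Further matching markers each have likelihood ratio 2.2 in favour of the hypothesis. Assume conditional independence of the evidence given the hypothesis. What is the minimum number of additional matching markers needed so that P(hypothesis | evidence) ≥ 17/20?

4

Prior odds = 0.04/0.96 = 1/24.
Combined Bayes factor of the evidence already in hand = 2.75 × 3.6 × 0.6 = 5.94.
Odds after that evidence = (1/24) × 5.94 = 0.2475.
Target odds = 0.85/0.15 = 17/3.
Need 2.2ⁿ ≥ 17/3 ÷ 0.2475 = 6800/297.
2.2³ = 10.648 falls short of 6800/297 but 2.2⁴ = 23.4256 reaches it, so n = 4.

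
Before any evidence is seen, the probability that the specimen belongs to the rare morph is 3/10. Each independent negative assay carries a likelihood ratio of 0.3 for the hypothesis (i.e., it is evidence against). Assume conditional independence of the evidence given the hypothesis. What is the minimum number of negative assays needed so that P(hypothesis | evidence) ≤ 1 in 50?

Prior odds = 0.3/0.7 = 3/7.
Likelihood ratio per negative assay = 0.3.
Target posterior odds = 0.02/0.98 = 1/49.
Need (3/7) × 0.3ⁿ ≤ 1/49, i.e. 0.3ⁿ ≤ 1/21.
0.3² = 0.09 is still above 1/21 but 0.3³ = 0.027 is at or below it, so n = 3.

3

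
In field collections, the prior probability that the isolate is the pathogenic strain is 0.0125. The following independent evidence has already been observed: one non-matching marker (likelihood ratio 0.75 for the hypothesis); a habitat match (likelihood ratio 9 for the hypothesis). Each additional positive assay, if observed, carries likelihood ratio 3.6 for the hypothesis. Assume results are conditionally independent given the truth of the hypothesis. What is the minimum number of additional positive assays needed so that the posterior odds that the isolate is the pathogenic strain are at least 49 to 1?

5

Prior odds = 0.0125/0.9875 = 1/79.
Combined Bayes factor of the evidence already in hand = 0.75 × 9 = 6.75.
Odds after that evidence = (1/79) × 6.75 = 27/316.
Target odds = 49.
Need 3.6ⁿ ≥ 49 ÷ (27/316) = 15484/27.
3.6⁴ = 167.9616 falls short of 15484/27 but 3.6⁵ = 604.66176 reaches it, so n = 5.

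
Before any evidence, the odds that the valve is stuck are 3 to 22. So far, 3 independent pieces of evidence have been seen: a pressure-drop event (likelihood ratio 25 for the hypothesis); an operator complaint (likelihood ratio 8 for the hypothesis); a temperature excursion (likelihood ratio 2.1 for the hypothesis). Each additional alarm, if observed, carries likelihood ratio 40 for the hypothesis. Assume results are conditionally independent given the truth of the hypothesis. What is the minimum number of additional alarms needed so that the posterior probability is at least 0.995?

1

Prior odds = 3/22.
Combined Bayes factor of the evidence already in hand = 25 × 8 × 2.1 = 420.
Odds after that evidence = (3/22) × 420 = 630/11.
Target odds = 0.995/0.005 = 199.
Need 40ⁿ ≥ 199 ÷ (630/11) = 2189/630.
40¹ = 40, which meets the required 2189/630; so n = 1.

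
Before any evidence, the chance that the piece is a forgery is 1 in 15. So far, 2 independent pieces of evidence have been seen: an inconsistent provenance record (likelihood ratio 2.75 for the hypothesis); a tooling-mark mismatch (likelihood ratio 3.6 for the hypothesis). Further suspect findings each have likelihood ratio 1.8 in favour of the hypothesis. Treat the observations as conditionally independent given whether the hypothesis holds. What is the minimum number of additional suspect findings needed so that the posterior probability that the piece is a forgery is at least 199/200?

10

Prior odds = (1/15)/(14/15) = 1/14.
Combined Bayes factor of the evidence already in hand = 2.75 × 3.6 = 9.9.
Odds after that evidence = (1/14) × 9.9 = 99/140.
Target odds = 0.995/0.005 = 199.
Need 1.8ⁿ ≥ 199 ÷ (99/140) = 27860/99.
1.8⁹ = 387420489/1953125 falls short of 27860/99 but 1.8¹⁰ ≈357.047 reaches it, so n = 10.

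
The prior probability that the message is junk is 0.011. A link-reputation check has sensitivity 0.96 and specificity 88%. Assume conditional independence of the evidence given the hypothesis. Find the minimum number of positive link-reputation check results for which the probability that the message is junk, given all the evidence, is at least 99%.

5

Prior odds = 0.011/0.989 = 11/989.
False-positive rate = 1 − 0.88 = 0.12; likelihood ratio of a positive = 0.96/0.12 = 8.
Target odds: 0.99 ÷ 0.01 = 99.
Need (11/989) × 8ⁿ ≥ 99, i.e. 8ⁿ ≥ 8901.
8⁴ = 4096 falls short of 8901 but 8⁵ = 32768 reaches it, so n = 5.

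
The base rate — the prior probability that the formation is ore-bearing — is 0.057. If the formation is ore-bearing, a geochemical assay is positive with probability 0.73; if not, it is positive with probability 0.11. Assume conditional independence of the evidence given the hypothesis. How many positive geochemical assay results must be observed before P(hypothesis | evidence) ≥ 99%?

4

Prior odds: 0.057 ÷ 0.943 = 57/943.
Likelihood ratio of a positive = 0.73/0.11 = 73/11.
Target posterior odds = 0.99/0.01 = 99.
Need (57/943) × (73/11)ⁿ ≥ 99, i.e. (73/11)ⁿ ≥ 31119/19.
(73/11)³ = 389017/1331 falls short of 31119/19 but (73/11)⁴ = 28398241/14641 reaches it, so n = 4.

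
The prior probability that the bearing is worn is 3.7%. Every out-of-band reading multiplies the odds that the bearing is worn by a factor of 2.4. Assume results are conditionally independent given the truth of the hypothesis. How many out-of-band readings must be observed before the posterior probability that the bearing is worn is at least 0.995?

Prior odds: 0.037 ÷ 0.963 = 37/963.
Likelihood ratio per out-of-band reading = 2.4.
Target odds: 0.995 ÷ 0.005 = 199.
Need (37/963) × 2.4ⁿ ≥ 199, i.e. 2.4ⁿ ≥ 191637/37.
2.4⁹ ≈2641.81 falls short of 191637/37 but 2.4¹⁰ ≈6340.34 reaches it, so n = 10.

10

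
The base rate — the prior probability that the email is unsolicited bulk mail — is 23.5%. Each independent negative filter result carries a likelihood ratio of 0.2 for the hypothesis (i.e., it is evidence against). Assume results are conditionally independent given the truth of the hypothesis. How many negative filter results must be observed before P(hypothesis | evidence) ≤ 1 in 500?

Prior odds: 0.235 ÷ 0.765 = 47/153.
Likelihood ratio per negative filter result = 0.2.
Target odds: 0.002 ÷ 0.998 = 1/499.
Need (47/153) × 0.2ⁿ ≤ 1/499, i.e. 0.2ⁿ ≤ 153/23453.
0.2³ = 0.008 is still above 153/23453 but 0.2⁴ = 0.0016 is at or below it, so n = 4.

4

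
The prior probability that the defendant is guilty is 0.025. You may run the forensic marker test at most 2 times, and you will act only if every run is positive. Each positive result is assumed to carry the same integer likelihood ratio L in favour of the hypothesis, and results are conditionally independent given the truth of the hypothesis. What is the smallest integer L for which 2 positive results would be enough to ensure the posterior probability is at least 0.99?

Prior odds = 0.025/0.975 = 1/39.
Target odds = 0.99/0.01 = 99.
Need L² ≥ 99 ÷ (1/39) = 3861.
62² = 3844 < 3861 ≤ 3969 = 63², so L = 63.

63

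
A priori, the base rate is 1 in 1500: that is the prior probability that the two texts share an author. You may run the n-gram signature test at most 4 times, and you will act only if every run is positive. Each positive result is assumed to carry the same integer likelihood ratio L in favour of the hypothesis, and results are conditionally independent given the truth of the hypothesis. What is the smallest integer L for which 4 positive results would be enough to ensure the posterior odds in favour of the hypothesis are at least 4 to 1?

9

Prior odds = (1/1500)/(1499/1500) = 1/1499.
Target odds = 4.
Need L⁴ ≥ 4 ÷ (1/1499) = 5996.
8⁴ = 4096 < 5996 ≤ 6561 = 9⁴, so L = 9.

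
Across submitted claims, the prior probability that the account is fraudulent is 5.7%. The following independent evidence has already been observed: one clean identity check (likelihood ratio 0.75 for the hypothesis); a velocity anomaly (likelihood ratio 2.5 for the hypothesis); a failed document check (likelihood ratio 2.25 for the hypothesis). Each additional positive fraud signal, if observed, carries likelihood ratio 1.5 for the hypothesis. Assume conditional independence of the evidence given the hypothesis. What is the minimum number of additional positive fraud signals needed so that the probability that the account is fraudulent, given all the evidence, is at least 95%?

11

Prior odds = 0.057/0.943 = 57/943.
Combined Bayes factor of the evidence already in hand = 0.75 × 2.5 × 2.25 = 4.21875.
Odds after that evidence = (57/943) × 4.21875 = 7695/30176.
Target odds = 0.95/0.05 = 19.
Need 1.5ⁿ ≥ 19 ÷ (7695/30176) = 30176/405.
1.5¹⁰ = 59049/1024 falls short of 30176/405 but 1.5¹¹ = 177147/2048 reaches it, so n = 11.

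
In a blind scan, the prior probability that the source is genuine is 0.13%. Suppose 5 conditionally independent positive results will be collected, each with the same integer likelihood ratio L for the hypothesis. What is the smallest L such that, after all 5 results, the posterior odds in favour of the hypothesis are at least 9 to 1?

6

Prior odds = 0.0013/0.9987 = 13/9987.
Target odds = 9.
Need L⁵ ≥ 9 ÷ (13/9987) = 89883/13.
5⁵ = 3125 < 89883/13 ≤ 7776 = 6⁵, so L = 6.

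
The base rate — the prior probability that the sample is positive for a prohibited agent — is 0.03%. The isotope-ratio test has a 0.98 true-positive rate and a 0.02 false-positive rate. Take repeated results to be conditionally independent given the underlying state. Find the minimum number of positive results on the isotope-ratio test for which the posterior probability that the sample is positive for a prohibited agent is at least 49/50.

4

Prior odds = 0.0003/0.9997 = 3/9997.
Likelihood ratio of a positive result = 0.98/0.02 = 49.
Target posterior odds = 0.98/0.02 = 49.
Need (3/9997) × 49ⁿ ≥ 49, i.e. 49ⁿ ≥ 489853/3.
49³ = 117649 falls short of 489853/3 but 49⁴ = 5764801 reaches it, so n = 4.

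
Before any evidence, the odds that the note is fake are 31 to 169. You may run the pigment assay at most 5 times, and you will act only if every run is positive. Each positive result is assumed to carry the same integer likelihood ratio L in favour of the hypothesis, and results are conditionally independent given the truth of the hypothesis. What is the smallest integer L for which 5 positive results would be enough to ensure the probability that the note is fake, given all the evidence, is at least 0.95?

Prior odds = 31/169.
Target odds = 0.95/0.05 = 19.
Need L⁵ ≥ 19 ÷ (31/169) = 3211/31.
2⁵ = 32 < 3211/31 ≤ 243 = 3⁵, so L = 3.

3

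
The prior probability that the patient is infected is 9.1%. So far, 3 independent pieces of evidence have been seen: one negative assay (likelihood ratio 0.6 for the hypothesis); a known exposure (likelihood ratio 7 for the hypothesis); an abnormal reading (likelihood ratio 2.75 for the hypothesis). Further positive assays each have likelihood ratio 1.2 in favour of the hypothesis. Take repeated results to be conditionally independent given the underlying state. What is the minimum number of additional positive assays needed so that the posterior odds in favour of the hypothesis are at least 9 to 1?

Prior odds = 0.091/0.909 = 91/909.
Combined Bayes factor of the evidence already in hand = 0.6 × 7 × 2.75 = 11.55.
Odds after that evidence = (91/909) × 11.55 = 7007/6060.
Target odds = 9.
Need 1.2ⁿ ≥ 9 ÷ (7007/6060) = 54540/7007.
1.2¹¹ = 362797056/48828125 falls short of 54540/7007 but 1.2¹² ≈8.9161 reaches it, so n = 12.

12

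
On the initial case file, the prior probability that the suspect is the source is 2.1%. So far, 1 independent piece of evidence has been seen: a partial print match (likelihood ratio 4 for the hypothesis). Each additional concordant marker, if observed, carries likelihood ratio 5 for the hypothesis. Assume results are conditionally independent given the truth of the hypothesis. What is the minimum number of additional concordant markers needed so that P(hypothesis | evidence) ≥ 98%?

Prior odds = 0.021/0.979 = 21/979.
Bayes factor of the evidence already in hand = 4.
Odds after that evidence = (21/979) × 4 = 84/979.
Target odds = 0.98/0.02 = 49.
Need 5ⁿ ≥ 49 ÷ (84/979) = 6853/12.
5³ = 125 falls short of 6853/12 but 5⁴ = 625 reaches it, so n = 4.

4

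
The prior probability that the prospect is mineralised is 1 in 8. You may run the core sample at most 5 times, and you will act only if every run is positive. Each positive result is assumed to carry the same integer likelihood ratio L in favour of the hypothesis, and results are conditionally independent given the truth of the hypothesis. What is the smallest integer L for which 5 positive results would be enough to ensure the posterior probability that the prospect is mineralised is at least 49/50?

Prior odds = 0.125/0.875 = 1/7.
Target odds = 0.98/0.02 = 49.
Need L⁵ ≥ 49 ÷ (1/7) = 343.
3⁵ = 243 < 343 ≤ 1024 = 4⁵, so L = 4.

4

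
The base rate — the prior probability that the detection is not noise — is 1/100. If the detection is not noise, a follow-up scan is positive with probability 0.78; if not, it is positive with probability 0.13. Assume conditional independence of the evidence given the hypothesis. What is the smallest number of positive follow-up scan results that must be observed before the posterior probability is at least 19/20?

Prior odds = 0.01/0.99 = 1/99.
Likelihood ratio of a positive = 0.78/0.13 = 6.
Target posterior odds = 0.95/0.05 = 19.
Require 6ⁿ ≥ 19 ÷ (1/99) = 1881.
6⁴ = 1296 falls short of 1881 but 6⁵ = 7776 reaches it, so n = 5.

5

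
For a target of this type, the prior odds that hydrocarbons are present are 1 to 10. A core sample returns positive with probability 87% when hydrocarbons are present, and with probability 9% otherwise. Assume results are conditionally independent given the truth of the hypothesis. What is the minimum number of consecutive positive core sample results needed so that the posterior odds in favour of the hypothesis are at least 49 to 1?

Prior odds = 0.1.
Likelihood ratio of a positive result = 0.87/0.09 = 29/3.
Target odds = 49.
Need 0.1 × (29/3)ⁿ ≥ 49, i.e. (29/3)ⁿ ≥ 490.
(29/3)² = 841/9 falls short of 490 but (29/3)³ = 24389/27 reaches it, so n = 3.

3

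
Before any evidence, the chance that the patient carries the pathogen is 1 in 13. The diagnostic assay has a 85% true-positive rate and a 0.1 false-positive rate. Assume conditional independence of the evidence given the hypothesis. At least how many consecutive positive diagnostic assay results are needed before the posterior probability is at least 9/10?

Prior odds = (1/13)/(12/13) = 1/12.
Likelihood ratio of a positive result = 0.85/0.1 = 8.5.
Target posterior odds = 0.9/0.1 = 9.
Need (1/12) × 8.5ⁿ ≥ 9, i.e. 8.5ⁿ ≥ 108.
8.5² = 72.25 falls short of 108 but 8.5³ = 614.125 reaches it, so n = 3.

3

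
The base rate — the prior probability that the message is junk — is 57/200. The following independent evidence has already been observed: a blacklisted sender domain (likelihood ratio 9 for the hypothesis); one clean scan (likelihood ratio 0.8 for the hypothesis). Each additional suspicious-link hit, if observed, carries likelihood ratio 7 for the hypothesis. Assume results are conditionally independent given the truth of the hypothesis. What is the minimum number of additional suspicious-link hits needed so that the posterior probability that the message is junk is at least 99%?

2

Prior odds = 0.285/0.715 = 57/143.
Combined Bayes factor of the evidence already in hand = 9 × 0.8 = 7.2.
Odds after that evidence = (57/143) × 7.2 = 2052/715.
Target odds = 0.99/0.01 = 99.
Need 7ⁿ ≥ 99 ÷ (2052/715) = 7865/228.
7¹ = 7 falls short of 7865/228 but 7² = 49 reaches it, so n = 2.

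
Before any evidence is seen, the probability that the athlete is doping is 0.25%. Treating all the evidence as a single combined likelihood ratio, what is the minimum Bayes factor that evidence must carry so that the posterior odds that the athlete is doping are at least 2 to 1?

Prior odds = 0.0025/0.9975 = 1/399.
Target odds = 2.
Required Bayes factor = 2 ÷ (1/399) = 798.

798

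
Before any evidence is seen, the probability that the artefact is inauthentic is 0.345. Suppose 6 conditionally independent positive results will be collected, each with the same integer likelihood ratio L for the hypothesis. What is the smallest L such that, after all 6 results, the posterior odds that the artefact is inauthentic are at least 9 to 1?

Prior odds = 0.345/0.655 = 69/131.
Target odds = 9.
Need L⁶ ≥ 9 ÷ (69/131) = 393/23.
1⁶ = 1 < 393/23 ≤ 64 = 2⁶, so L = 2.

2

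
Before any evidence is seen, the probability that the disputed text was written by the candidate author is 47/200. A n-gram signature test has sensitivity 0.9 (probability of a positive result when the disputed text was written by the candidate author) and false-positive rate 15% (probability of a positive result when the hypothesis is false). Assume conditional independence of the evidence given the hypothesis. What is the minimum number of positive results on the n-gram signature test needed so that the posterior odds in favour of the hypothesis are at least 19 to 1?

Prior odds: 0.235 ÷ 0.765 = 47/153.
Likelihood ratio of a positive result = 0.9/0.15 = 6.
Target odds = 19.
Require 6ⁿ ≥ 19 ÷ (47/153) = 2907/47.
6² = 36 falls short of 2907/47 but 6³ = 216 reaches it, so n = 3.

3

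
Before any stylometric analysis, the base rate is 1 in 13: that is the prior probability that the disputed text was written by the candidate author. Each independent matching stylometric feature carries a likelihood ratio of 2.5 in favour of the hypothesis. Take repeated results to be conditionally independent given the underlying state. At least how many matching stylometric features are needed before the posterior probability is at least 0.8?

5

Prior odds: (1/13) ÷ (12/13) = 1/12.
Likelihood ratio per matching stylometric feature = 2.5.
Target odds: 0.8 ÷ 0.2 = 4.
Need (1/12) × 2.5ⁿ ≥ 4, i.e. 2.5ⁿ ≥ 48.
2.5⁴ = 39.0625 falls short of 48 but 2.5⁵ = 97.65625 reaches it, so n = 5.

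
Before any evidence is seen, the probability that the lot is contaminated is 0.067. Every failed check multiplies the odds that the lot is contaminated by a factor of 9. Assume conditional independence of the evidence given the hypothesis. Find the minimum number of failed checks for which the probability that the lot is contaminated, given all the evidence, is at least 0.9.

Prior odds = 0.067/0.933 = 67/933.
Likelihood ratio per failed check = 9.
Target odds: 0.9 ÷ 0.1 = 9.
Require 9ⁿ ≥ 9 ÷ (67/933) = 8397/67.
9² = 81 falls short of 8397/67 but 9³ = 729 reaches it, so n = 3.

3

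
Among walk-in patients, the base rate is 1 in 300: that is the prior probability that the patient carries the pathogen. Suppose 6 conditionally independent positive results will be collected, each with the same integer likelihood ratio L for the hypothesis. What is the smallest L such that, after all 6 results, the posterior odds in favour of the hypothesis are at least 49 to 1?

Prior odds = (1/300)/(299/300) = 1/299.
Target odds = 49.
Need L⁶ ≥ 49 ÷ (1/299) = 14651.
4⁶ = 4096 < 14651 ≤ 15625 = 5⁶, so L = 5.

5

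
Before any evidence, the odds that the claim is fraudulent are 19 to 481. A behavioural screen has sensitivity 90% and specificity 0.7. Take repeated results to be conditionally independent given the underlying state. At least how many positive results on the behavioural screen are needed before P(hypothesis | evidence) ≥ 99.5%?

Prior odds = 19/481.
False-positive rate = 1 − 0.7 = 0.3; likelihood ratio of a positive = 0.9/0.3 = 3.
Target odds: 0.995 ÷ 0.005 = 199.
Need (19/481) × 3ⁿ ≥ 199, i.e. 3ⁿ ≥ 95719/19.
3⁷ = 2187 falls short of 95719/19 but 3⁸ = 6561 reaches it, so n = 8.

8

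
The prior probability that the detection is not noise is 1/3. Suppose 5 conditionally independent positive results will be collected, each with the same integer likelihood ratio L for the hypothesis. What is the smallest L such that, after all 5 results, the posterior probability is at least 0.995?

Prior odds = (1/3)/(2/3) = 0.5.
Target odds = 0.995/0.005 = 199.
Need L⁵ ≥ 199 ÷ 0.5 = 398.
3⁵ = 243 < 398 ≤ 1024 = 4⁵, so L = 4.

4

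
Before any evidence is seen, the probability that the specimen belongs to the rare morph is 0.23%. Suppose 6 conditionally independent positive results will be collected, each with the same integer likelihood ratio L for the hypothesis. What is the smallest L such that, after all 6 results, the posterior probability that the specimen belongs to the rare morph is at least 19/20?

5

Prior odds = 0.0023/0.9977 = 23/9977.
Target odds = 0.95/0.05 = 19.
Need L⁶ ≥ 19 ÷ (23/9977) = 189563/23.
4⁶ = 4096 < 189563/23 ≤ 15625 = 5⁶, so L = 5.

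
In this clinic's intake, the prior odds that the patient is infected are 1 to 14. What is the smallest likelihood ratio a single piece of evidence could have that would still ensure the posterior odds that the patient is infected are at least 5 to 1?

Prior odds = 1/14.
Target odds = 5.
Required Bayes factor = 5 ÷ (1/14) = 70.

70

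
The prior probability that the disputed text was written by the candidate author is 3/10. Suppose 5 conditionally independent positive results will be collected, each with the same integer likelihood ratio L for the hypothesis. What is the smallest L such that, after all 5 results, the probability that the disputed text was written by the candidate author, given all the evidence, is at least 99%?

3

Prior odds = 0.3/0.7 = 3/7.
Target odds = 0.99/0.01 = 99.
Need L⁵ ≥ 99 ÷ (3/7) = 231.
2⁵ = 32 < 231 ≤ 243 = 3⁵, so L = 3.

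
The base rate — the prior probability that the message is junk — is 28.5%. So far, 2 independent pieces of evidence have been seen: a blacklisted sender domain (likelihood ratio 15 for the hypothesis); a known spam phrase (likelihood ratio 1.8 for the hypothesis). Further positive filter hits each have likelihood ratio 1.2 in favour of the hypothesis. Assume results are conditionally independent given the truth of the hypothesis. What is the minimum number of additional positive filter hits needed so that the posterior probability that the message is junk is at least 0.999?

25

Prior odds = 0.285/0.715 = 57/143.
Combined Bayes factor of the evidence already in hand = 15 × 1.8 = 27.
Odds after that evidence = (57/143) × 27 = 1539/143.
Target odds = 0.999/0.001 = 999.
Need 1.2ⁿ ≥ 999 ÷ (1539/143) = 5291/57.
1.2²⁴ ≈79.4968 falls short of 5291/57 but 1.2²⁵ ≈95.3962 reaches it, so n = 25.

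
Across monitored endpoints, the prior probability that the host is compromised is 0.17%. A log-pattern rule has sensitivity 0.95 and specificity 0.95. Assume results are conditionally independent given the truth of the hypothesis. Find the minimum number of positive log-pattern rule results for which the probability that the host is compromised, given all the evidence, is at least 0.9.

Prior odds = 0.0017/0.9983 = 17/9983.
False-positive rate = 1 − 0.95 = 0.05; likelihood ratio of a positive = 0.95/0.05 = 19.
Target posterior odds = 0.9/0.1 = 9.
Require 19ⁿ ≥ 9 ÷ (17/9983) = 89847/17.
19² = 361 falls short of 89847/17 but 19³ = 6859 reaches it, so n = 3.

3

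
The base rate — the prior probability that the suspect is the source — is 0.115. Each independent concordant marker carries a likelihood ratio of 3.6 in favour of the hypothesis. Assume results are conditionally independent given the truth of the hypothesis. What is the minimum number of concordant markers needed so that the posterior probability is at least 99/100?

6

Prior odds = 0.115/0.885 = 23/177.
Likelihood ratio per concordant marker = 3.6.
Target posterior odds = 0.99/0.01 = 99.
Need (23/177) × 3.6ⁿ ≥ 99, i.e. 3.6ⁿ ≥ 17523/23.
3.6⁵ = 604.66176 falls short of 17523/23 but 3.6⁶ = 34012224/15625 reaches it, so n = 6.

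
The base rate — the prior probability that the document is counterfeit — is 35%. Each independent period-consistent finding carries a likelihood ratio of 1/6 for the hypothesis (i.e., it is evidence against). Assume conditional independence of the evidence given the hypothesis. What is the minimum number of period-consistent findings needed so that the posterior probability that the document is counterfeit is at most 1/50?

Prior odds = 0.35/0.65 = 7/13.
Likelihood ratio per period-consistent finding = 1/6.
Target posterior odds = 0.02/0.98 = 1/49.
Need (7/13) × (1/6)ⁿ ≤ 1/49, i.e. (1/6)ⁿ ≤ 13/343.
(1/6)¹ = 1/6 is still above 13/343 but (1/6)² = 1/36 is at or below it, so n = 2.

2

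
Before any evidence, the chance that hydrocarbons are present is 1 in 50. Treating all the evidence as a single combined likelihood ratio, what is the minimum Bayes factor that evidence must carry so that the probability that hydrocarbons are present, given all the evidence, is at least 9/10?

441

Prior odds = 0.02/0.98 = 1/49.
Target odds = 0.9/0.1 = 9.
Required Bayes factor = 9 ÷ (1/49) = 441.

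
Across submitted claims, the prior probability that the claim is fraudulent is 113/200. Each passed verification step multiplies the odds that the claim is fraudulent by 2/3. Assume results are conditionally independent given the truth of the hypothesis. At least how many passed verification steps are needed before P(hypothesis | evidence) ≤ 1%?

12

Prior odds = 0.565/0.435 = 113/87.
Likelihood ratio per passed verification step = 2/3.
Target odds: 0.01 ÷ 0.99 = 1/99.
Need (113/87) × (2/3)ⁿ ≤ 1/99, i.e. (2/3)ⁿ ≤ 29/3729.
(2/3)¹¹ = 2048/177147 is still above 29/3729 but (2/3)¹² = 4096/531441 is at or below it, so n = 12.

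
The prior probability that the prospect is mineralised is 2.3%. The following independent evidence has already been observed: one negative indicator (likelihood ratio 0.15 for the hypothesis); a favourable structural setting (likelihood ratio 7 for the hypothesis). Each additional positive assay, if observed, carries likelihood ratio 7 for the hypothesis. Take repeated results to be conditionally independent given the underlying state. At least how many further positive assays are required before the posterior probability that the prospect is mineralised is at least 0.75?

3

Prior odds = 0.023/0.977 = 23/977.
Combined Bayes factor of the evidence already in hand = 0.15 × 7 = 1.05.
Odds after that evidence = (23/977) × 1.05 = 483/19540.
Target odds = 0.75/0.25 = 3.
Need 7ⁿ ≥ 3 ÷ (483/19540) = 19540/161.
7² = 49 falls short of 19540/161 but 7³ = 343 reaches it, so n = 3.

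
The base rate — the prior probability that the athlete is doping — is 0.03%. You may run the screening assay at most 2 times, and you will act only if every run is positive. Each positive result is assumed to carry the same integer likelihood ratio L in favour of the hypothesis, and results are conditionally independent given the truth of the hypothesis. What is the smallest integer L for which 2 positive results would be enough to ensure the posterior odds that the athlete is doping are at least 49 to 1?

405

Prior odds = 0.0003/0.9997 = 3/9997.
Target odds = 49.
Need L² ≥ 49 ÷ (3/9997) = 489853/3.
404² = 163216 < 489853/3 ≤ 164025 = 405², so L = 405.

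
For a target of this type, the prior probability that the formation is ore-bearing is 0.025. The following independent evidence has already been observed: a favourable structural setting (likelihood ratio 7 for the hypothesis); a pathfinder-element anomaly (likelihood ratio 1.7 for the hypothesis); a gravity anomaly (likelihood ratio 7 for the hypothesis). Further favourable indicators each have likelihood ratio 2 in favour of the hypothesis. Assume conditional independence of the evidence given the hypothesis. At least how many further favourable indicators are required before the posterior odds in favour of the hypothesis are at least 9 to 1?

3

Prior odds = 0.025/0.975 = 1/39.
Combined Bayes factor of the evidence already in hand = 7 × 1.7 × 7 = 83.3.
Odds after that evidence = (1/39) × 83.3 = 833/390.
Target odds = 9.
Need 2ⁿ ≥ 9 ÷ (833/390) = 3510/833.
2² = 4 falls short of 3510/833 but 2³ = 8 reaches it, so n = 3.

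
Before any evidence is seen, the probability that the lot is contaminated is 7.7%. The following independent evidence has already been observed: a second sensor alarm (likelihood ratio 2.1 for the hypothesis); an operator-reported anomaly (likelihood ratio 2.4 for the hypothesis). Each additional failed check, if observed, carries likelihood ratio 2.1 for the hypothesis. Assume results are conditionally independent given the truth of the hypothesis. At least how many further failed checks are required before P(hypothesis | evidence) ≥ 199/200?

Prior odds = 0.077/0.923 = 77/923.
Combined Bayes factor of the evidence already in hand = 2.1 × 2.4 = 5.04.
Odds after that evidence = (77/923) × 5.04 = 9702/23075.
Target odds = 0.995/0.005 = 199.
Need 2.1ⁿ ≥ 199 ÷ (9702/23075) = 4591925/9702.
2.1⁸ ≈378.229 falls short of 4591925/9702 but 2.1⁹ ≈794.28 reaches it, so n = 9.

9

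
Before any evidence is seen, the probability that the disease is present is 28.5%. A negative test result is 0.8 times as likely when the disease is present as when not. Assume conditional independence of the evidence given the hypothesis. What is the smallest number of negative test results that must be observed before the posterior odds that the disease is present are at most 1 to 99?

Prior odds: 0.285 ÷ 0.715 = 57/143.
Likelihood ratio per negative test result = 0.8.
Target odds = 1/99.
Need (57/143) × 0.8ⁿ ≤ 1/99, i.e. 0.8ⁿ ≤ 13/513.
0.8¹⁶ ≈0.0281475 is still above 13/513 but 0.8¹⁷ ≈0.022518 is at or below it, so n = 17.

17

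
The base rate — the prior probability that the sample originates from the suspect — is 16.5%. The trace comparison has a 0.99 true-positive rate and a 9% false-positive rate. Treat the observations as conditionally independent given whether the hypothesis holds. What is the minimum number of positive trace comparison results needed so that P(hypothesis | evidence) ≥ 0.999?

Prior odds = 0.165/0.835 = 33/167.
Likelihood ratio of a positive result = 0.99/0.09 = 11.
Target posterior odds = 0.999/0.001 = 999.
Require 11ⁿ ≥ 999 ÷ (33/167) = 55611/11.
11³ = 1331 falls short of 55611/11 but 11⁴ = 14641 reaches it, so n = 4.

4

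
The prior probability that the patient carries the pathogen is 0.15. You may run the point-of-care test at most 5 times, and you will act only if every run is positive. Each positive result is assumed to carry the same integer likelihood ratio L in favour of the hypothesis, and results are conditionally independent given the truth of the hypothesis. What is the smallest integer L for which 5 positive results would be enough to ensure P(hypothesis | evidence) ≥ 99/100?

Prior odds = 0.15/0.85 = 3/17.
Target odds = 0.99/0.01 = 99.
Need L⁵ ≥ 99 ÷ (3/17) = 561.
3⁵ = 243 < 561 ≤ 1024 = 4⁵, so L = 4.

4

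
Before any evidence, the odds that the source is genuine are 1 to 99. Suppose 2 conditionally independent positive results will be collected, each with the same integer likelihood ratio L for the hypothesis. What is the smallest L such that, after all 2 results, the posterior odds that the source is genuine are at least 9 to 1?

Prior odds = 1/99.
Target odds = 9.
Need L² ≥ 9 ÷ (1/99) = 891.
29² = 841 < 891 ≤ 900 = 30², so L = 30.

30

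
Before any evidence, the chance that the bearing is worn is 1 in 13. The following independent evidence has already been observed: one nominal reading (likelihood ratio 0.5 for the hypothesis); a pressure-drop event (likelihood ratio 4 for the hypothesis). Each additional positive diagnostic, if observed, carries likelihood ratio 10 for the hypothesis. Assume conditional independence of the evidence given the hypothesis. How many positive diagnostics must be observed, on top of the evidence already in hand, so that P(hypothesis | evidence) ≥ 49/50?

3

Prior odds = (1/13)/(12/13) = 1/12.
Combined Bayes factor of the evidence already in hand = 0.5 × 4 = 2.
Odds after that evidence = (1/12) × 2 = 1/6.
Target odds = 0.98/0.02 = 49.
Need 10ⁿ ≥ 49 ÷ (1/6) = 294.
10² = 100 falls short of 294 but 10³ = 1000 reaches it, so n = 3.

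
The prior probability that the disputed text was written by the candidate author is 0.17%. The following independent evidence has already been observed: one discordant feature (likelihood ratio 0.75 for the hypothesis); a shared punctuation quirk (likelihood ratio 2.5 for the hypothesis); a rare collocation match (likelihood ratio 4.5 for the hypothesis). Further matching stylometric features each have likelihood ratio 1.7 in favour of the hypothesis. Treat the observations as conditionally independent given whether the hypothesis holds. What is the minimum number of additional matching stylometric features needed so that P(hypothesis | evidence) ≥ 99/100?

Prior odds = 0.0017/0.9983 = 17/9983.
Combined Bayes factor of the evidence already in hand = 0.75 × 2.5 × 4.5 = 8.4375.
Odds after that evidence = (17/9983) × 8.4375 = 2295/159728.
Target odds = 0.99/0.01 = 99.
Need 1.7ⁿ ≥ 99 ÷ (2295/159728) = 1757008/255.
1.7¹⁶ ≈4866.12 falls short of 1757008/255 but 1.7¹⁷ ≈8272.4 reaches it, so n = 17.

17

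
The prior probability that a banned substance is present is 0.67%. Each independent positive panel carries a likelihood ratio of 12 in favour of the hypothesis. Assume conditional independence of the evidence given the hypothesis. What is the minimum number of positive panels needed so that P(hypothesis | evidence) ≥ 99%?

Prior odds = 0.0067/0.9933 = 67/9933.
Likelihood ratio per positive panel = 12.
Target posterior odds = 0.99/0.01 = 99.
Require 12ⁿ ≥ 99 ÷ (67/9933) = 983367/67.
12³ = 1728 falls short of 983367/67 but 12⁴ = 20736 reaches it, so n = 4.

4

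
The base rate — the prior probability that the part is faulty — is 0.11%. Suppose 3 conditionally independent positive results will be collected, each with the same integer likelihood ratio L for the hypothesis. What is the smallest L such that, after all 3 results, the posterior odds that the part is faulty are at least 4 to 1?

16

Prior odds = 0.0011/0.9989 = 11/9989.
Target odds = 4.
Need L³ ≥ 4 ÷ (11/9989) = 39956/11.
15³ = 3375 < 39956/11 ≤ 4096 = 16³, so L = 16.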